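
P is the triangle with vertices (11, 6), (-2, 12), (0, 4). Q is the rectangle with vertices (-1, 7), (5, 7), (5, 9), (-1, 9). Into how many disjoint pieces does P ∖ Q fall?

P ∖ Q splits into 2 disjoint pieces (area 25.4327, area 8.75).

2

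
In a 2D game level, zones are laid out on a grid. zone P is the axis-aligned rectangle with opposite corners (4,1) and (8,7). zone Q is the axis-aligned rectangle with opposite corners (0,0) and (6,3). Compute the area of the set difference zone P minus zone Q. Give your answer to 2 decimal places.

|zone P∩zone Q|: x∈[4,6], y∈[1,3] → 2·2 = 4.
|zone P| = 24.
|zone P ∖ zone Q| = |zone P| − |zone P∩zone Q| = 24 − 4 = 20.00.

20.00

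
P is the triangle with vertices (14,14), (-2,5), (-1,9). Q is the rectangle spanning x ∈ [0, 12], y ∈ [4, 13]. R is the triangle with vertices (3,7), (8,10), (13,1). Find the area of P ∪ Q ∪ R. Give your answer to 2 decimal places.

118.67

By inclusion–exclusion:
Individual areas: |P| = 27.5, |Q| = 108, |R| = 30.
|P∩Q| = 21.8333.
|P∩R| = 0.
|Q∩R| = 25.
|P∩Q∩R| = 0.
|P ∪ Q ∪ R| = 165.5 − 46.8333 + 0 = 118.67.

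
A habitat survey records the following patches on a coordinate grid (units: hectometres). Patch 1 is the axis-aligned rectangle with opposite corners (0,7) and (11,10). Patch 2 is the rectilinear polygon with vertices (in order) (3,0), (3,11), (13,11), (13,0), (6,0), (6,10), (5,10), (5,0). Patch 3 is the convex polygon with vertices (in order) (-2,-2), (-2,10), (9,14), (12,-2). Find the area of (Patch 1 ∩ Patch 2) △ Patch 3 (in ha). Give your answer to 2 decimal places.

162.81

|Patch 1 ∩ Patch 2| = 21.
|(Patch 1 ∩ Patch 2) ∩ Patch 3| = 18.0938.
|(Patch 1 ∩ Patch 2) △ Patch 3| = 21 + 178 − 36.1875 = 162.81.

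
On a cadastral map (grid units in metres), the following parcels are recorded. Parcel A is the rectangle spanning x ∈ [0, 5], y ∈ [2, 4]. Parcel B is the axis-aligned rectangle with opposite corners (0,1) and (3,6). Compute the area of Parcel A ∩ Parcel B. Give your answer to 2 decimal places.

|Parcel A∩Parcel B|: x∈[0,3], y∈[2,4] → 3·2 = 6.

6.00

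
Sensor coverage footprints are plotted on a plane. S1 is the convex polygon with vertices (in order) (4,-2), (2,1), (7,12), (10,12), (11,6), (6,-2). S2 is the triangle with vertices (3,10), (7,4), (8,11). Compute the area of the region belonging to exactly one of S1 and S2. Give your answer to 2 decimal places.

66.12

|S1| = 72.5, |S2| = 17, |S1∩S2| = 11.6886.
|S1 △ S2| = |S1| + |S2| − 2·|S1∩S2| = 72.5 + 17 − 23.3773 = 66.12.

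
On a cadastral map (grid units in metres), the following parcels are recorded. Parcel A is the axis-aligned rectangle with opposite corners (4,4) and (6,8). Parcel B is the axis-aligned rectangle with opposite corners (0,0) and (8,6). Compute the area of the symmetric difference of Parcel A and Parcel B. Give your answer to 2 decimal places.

48.00

|Parcel A∩Parcel B|: x∈[4,6], y∈[4,6] → 2·2 = 4.
|Parcel A △ Parcel B| = |Parcel A| + |Parcel B| − 2·|Parcel A∩Parcel B| = 8 + 48 − 8 = 48.00.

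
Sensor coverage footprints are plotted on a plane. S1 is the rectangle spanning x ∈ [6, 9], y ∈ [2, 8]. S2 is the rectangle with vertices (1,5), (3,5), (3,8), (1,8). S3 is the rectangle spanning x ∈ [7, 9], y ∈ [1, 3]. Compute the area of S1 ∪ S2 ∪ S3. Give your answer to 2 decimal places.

26.00

By inclusion–exclusion:
Individual areas: |S1| = 18, |S2| = 6, |S3| = 4.
|S1∩S2| = 0 (no overlap).
|S1∩S3|: x∈[7,9], y∈[2,3] → 2·1 = 2.
|S2∩S3| = 0 (no overlap).
|S1∩S2∩S3| = 0.
|S1 ∪ S2 ∪ S3| = 28 − 2 + 0 = 26.00.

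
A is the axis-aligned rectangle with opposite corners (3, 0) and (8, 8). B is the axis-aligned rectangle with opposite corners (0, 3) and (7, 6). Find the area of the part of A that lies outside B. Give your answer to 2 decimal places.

|A∩B|: x∈[3,7], y∈[3,6] → 4·3 = 12.
|A| = 40.
|A ∖ B| = |A| − |A∩B| = 40 − 12 = 28.00.

28.00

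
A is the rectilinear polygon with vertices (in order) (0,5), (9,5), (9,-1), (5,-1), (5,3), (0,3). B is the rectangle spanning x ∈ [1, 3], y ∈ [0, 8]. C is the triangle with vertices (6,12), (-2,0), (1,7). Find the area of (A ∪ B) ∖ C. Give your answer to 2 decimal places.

41.27

|A ∪ B| = 46.
|(A ∪ B) ∩ C| = 4.7262.
|(A ∪ B) ∖ C| = 46 − 4.7262 = 41.27.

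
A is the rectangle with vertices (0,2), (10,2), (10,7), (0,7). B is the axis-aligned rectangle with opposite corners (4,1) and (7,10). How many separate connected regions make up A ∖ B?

2

A ∖ B splits into 2 disjoint pieces (area 15, area 20).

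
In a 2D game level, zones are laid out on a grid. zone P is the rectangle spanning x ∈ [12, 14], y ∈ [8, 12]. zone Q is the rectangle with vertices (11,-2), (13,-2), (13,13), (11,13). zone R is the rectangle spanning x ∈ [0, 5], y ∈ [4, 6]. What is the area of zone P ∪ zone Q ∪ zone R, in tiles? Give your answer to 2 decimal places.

44.00

By inclusion–exclusion:
Individual areas: |zone P| = 8, |zone Q| = 30, |zone R| = 10.
|zone P∩zone Q|: x∈[12,13], y∈[8,12] → 1·4 = 4.
|zone P∩zone R| = 0 (no overlap).
|zone Q∩zone R| = 0 (no overlap).
|zone P∩zone Q∩zone R| = 0.
|zone P ∪ zone Q ∪ zone R| = 48 − 4 + 0 = 44.00.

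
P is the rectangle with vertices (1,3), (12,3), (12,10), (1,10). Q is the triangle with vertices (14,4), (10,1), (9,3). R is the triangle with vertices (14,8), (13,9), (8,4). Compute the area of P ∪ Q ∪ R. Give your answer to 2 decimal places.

83.93

By inclusion–exclusion:
Individual areas: |P| = 77, |Q| = 5.5, |R| = 5.
|P∩Q| = 0.9.
|P∩R| = 2.6667.
|Q∩R| = 0.
|P∩Q∩R| = 0.
|P ∪ Q ∪ R| = 87.5 − 3.5667 + 0 = 83.93.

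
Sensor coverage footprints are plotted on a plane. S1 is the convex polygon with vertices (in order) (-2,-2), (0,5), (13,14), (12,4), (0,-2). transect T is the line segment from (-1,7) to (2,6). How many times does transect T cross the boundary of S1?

The segment meets the boundary at (1.625,6.125).

1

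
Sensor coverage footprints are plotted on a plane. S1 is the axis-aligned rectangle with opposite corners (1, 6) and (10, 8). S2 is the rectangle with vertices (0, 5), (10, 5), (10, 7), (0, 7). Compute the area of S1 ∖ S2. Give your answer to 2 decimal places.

9.00

|S1∩S2|: x∈[1,10], y∈[6,7] → 9·1 = 9.
|S1| = 18.
|S1 ∖ S2| = |S1| − |S1∩S2| = 18 − 9 = 9.00.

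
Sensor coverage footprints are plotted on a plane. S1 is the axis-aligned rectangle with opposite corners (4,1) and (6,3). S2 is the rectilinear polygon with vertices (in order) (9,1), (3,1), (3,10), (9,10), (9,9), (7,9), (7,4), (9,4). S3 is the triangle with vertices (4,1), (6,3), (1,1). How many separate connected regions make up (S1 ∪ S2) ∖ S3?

(S1 ∪ S2) ∖ S3 is a single connected region.

1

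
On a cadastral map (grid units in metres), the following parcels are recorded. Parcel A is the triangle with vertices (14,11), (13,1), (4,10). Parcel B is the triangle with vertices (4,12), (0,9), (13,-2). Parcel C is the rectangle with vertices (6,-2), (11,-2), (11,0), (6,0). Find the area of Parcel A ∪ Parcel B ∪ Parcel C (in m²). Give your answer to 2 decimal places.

98.55

By inclusion–exclusion:
Individual areas: |Parcel A| = 49.5, |Parcel B| = 41.5, |Parcel C| = 10.
|Parcel A∩Parcel B| = 2.3919.
|Parcel A∩Parcel C| = 0.
|Parcel B∩Parcel C| = 0.0559.
|Parcel A∩Parcel B∩Parcel C| = 0.
|Parcel A ∪ Parcel B ∪ Parcel C| = 101 − 2.4479 + 0 = 98.55.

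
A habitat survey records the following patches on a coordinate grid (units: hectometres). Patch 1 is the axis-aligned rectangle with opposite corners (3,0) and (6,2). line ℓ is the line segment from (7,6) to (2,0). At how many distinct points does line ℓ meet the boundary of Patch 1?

The segment meets the boundary at (3,1.2), (3.667,2).

2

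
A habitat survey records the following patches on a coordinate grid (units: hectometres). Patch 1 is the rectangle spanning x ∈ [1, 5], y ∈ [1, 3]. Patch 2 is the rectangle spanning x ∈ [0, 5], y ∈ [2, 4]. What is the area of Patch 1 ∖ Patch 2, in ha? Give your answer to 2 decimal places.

|Patch 1∩Patch 2|: x∈[1,5], y∈[2,3] → 4·1 = 4.
|Patch 1| = 8.
|Patch 1 ∖ Patch 2| = |Patch 1| − |Patch 1∩Patch 2| = 8 − 4 = 4.00.

4.00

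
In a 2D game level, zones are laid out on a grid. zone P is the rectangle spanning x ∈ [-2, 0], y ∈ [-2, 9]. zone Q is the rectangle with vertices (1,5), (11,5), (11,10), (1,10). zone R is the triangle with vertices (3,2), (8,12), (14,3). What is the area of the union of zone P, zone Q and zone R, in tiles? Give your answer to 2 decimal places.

By inclusion–exclusion:
Individual areas: |zone P| = 22, |zone Q| = 50, |zone R| = 52.5.
|zone P∩zone Q| = 0 (no overlap).
|zone P∩zone R| = 0.
|zone Q∩zone R| = 24.1667.
|zone P∩zone Q∩zone R| = 0.
|zone P ∪ zone Q ∪ zone R| = 124.5 − 24.1667 + 0 = 100.33.

100.33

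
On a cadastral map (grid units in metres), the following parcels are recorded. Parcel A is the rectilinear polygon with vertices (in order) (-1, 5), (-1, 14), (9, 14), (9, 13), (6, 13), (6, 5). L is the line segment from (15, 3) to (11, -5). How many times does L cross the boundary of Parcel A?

0

The segment lies entirely outside Parcel A and never meets its boundary.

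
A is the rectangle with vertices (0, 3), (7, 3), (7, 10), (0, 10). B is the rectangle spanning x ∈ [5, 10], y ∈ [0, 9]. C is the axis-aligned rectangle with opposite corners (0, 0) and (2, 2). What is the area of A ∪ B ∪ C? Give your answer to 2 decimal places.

By inclusion–exclusion:
Individual areas: |A| = 49, |B| = 45, |C| = 4.
|A∩B|: x∈[5,7], y∈[3,9] → 2·6 = 12.
|A∩C| = 0 (no overlap).
|B∩C| = 0 (no overlap).
|A∩B∩C| = 0.
|A ∪ B ∪ C| = 98 − 12 + 0 = 86.00.

86.00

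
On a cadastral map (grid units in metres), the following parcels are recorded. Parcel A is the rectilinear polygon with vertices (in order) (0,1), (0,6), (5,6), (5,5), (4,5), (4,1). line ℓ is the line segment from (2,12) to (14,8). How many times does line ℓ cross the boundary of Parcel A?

0

The segment lies entirely outside Parcel A and never meets its boundary.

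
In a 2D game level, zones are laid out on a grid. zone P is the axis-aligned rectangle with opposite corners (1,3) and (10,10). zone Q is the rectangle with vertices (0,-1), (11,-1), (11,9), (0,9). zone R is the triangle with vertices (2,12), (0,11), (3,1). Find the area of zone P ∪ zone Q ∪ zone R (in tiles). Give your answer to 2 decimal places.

122.58

By inclusion–exclusion:
Individual areas: |zone P| = 63, |zone Q| = 110, |zone R| = 11.5.
|zone P∩zone Q|: x∈[1,10], y∈[3,9] → 9·6 = 54.
|zone P∩zone R| = 7.2333.
|zone Q∩zone R| = 6.6909.
|zone P∩zone Q∩zone R| = 6.0061.
|zone P ∪ zone Q ∪ zone R| = 184.5 − 67.9242 + 6.0061 = 122.58.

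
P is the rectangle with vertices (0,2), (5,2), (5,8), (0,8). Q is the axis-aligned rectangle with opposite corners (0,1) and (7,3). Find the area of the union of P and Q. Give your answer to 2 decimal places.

By inclusion–exclusion:
Individual areas: |P| = 30, |Q| = 14.
|P∩Q|: x∈[0,5], y∈[2,3] → 5·1 = 5.
|P ∪ Q| = 44 − 5 = 39.00.

39.00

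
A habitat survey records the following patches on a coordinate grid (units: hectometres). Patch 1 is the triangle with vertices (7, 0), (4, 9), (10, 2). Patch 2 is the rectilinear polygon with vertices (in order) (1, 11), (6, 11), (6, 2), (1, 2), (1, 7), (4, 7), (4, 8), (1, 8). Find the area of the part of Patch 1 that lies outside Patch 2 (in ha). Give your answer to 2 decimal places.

12.83

|Patch 1| = 16.5, |Patch 1∩Patch 2| = 3.6667.
|Patch 1 ∖ Patch 2| = |Patch 1| − |Patch 1∩Patch 2| = 16.5 − 3.6667 = 12.83.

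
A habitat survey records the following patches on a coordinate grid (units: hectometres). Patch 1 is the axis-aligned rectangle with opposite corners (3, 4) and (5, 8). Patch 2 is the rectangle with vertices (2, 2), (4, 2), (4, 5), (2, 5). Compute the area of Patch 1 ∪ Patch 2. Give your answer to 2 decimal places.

By inclusion–exclusion:
Individual areas: |Patch 1| = 8, |Patch 2| = 6.
|Patch 1∩Patch 2|: x∈[3,4], y∈[4,5] → 1·1 = 1.
|Patch 1 ∪ Patch 2| = 14 − 1 = 13.00.

13.00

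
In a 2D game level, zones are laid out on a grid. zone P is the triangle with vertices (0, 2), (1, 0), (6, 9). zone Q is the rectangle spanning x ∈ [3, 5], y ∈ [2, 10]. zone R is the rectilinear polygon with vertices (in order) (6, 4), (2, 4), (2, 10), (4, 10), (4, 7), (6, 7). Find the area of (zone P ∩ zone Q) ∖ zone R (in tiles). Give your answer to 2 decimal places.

|zone P ∩ zone Q| = 2.5333.
|(zone P ∩ zone Q) ∩ zone R| = 2.2024.
|(zone P ∩ zone Q) ∖ zone R| = 2.5333 − 2.2024 = 0.33.

0.33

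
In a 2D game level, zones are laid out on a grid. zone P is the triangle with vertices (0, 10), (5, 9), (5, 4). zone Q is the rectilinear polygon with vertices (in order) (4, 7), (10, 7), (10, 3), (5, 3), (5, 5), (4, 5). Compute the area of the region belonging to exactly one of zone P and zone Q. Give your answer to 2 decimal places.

30.53

|zone P| = 12.5, |zone Q| = 22, |zone P∩zone Q| = 1.9833.
|zone P △ zone Q| = |zone P| + |zone Q| − 2·|zone P∩zone Q| = 12.5 + 22 − 3.9667 = 30.53.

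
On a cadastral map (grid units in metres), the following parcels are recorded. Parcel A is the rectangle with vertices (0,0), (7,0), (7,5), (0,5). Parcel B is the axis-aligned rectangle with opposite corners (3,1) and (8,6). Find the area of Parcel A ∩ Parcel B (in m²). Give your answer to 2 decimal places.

16.00

|Parcel A∩Parcel B|: x∈[3,7], y∈[1,5] → 4·4 = 16.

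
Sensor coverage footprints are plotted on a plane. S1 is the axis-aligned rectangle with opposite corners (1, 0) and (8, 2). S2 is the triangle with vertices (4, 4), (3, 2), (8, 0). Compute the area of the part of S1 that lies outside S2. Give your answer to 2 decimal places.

11.00

|S1| = 14, |S1∩S2| = 3.
|S1 ∖ S2| = |S1| − |S1∩S2| = 14 − 3 = 11.00.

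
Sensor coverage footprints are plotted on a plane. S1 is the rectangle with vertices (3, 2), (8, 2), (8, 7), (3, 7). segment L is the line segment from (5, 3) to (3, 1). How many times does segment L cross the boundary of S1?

1

The segment meets the boundary at (4,2).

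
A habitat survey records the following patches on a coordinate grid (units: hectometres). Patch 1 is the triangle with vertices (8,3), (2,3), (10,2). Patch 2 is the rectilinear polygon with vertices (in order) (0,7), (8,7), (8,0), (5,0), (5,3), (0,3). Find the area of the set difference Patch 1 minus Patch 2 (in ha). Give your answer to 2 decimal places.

1.31

|Patch 1| = 3, |Patch 1∩Patch 2| = 1.6875.
|Patch 1 ∖ Patch 2| = |Patch 1| − |Patch 1∩Patch 2| = 3 − 1.6875 = 1.31.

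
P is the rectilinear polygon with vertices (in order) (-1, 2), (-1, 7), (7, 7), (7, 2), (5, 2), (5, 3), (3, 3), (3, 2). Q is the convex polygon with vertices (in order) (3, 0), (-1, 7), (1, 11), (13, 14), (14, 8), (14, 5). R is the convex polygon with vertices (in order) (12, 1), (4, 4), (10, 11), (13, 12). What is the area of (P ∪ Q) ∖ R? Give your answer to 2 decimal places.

|P ∪ Q| = 144.6429.
|(P ∪ Q) ∩ R| = 46.7886.
|(P ∪ Q) ∖ R| = 144.6429 − 46.7886 = 97.85.

97.85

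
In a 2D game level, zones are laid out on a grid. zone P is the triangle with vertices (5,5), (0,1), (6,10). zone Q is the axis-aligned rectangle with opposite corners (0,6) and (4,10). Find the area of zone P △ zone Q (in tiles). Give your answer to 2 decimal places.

|zone P| = 10.5, |zone Q| = 16, |zone P∩zone Q| = 0.3333.
|zone P △ zone Q| = |zone P| + |zone Q| − 2·|zone P∩zone Q| = 10.5 + 16 − 0.6667 = 25.83.

25.83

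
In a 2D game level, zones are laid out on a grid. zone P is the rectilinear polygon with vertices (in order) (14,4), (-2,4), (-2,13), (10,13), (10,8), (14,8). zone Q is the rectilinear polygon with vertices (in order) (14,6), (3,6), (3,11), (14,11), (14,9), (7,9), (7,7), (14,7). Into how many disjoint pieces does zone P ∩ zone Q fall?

1

zone P ∩ zone Q is a single connected region.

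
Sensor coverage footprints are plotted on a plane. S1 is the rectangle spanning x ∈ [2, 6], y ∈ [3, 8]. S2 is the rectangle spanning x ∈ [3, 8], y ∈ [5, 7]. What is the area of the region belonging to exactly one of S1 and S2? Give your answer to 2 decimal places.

|S1∩S2|: x∈[3,6], y∈[5,7] → 3·2 = 6.
|S1 △ S2| = |S1| + |S2| − 2·|S1∩S2| = 20 + 10 − 12 = 18.00.

18.00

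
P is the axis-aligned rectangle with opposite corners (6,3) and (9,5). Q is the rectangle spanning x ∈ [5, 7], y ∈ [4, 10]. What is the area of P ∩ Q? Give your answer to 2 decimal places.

|P∩Q|: x∈[6,7], y∈[4,5] → 1·1 = 1.

1.00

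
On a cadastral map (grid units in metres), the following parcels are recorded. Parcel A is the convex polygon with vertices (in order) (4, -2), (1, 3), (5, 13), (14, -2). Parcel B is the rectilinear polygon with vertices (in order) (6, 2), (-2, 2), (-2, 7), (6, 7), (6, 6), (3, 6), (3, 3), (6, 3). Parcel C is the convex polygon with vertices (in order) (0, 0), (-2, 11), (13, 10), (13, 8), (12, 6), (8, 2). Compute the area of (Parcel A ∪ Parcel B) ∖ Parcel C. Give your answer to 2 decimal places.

48.59

|Parcel A ∪ Parcel B| = 118.5.
|(Parcel A ∪ Parcel B) ∩ Parcel C| = 69.9064.
|(Parcel A ∪ Parcel B) ∖ Parcel C| = 118.5 − 69.9064 = 48.59.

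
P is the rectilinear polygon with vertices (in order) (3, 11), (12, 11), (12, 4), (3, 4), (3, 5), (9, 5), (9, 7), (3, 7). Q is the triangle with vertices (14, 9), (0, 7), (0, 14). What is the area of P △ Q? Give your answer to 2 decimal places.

51.91

|P| = 51, |Q| = 49, |P∩Q| = 24.0429.
|P △ Q| = |P| + |Q| − 2·|P∩Q| = 51 + 49 − 48.0857 = 51.91.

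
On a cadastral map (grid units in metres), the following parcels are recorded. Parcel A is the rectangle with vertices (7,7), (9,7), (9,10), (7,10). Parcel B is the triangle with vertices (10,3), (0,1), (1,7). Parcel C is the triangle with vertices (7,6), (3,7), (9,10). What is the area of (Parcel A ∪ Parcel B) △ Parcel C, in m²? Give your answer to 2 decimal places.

38.50

|Parcel A ∪ Parcel B| = 35.
|(Parcel A ∪ Parcel B) ∩ Parcel C| = 2.75.
|(Parcel A ∪ Parcel B) △ Parcel C| = 35 + 9 − 5.5 = 38.50.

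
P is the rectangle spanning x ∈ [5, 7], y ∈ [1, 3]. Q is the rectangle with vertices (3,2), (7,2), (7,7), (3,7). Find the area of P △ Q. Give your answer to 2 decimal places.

|P∩Q|: x∈[5,7], y∈[2,3] → 2·1 = 2.
|P △ Q| = |P| + |Q| − 2·|P∩Q| = 4 + 20 − 4 = 20.00.

20.00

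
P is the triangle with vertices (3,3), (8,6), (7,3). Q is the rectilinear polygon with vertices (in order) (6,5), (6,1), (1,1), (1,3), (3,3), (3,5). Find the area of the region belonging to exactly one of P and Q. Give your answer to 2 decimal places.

16.60

|P| = 6, |Q| = 16, |P∩Q| = 2.7.
|P △ Q| = |P| + |Q| − 2·|P∩Q| = 6 + 16 − 5.4 = 16.60.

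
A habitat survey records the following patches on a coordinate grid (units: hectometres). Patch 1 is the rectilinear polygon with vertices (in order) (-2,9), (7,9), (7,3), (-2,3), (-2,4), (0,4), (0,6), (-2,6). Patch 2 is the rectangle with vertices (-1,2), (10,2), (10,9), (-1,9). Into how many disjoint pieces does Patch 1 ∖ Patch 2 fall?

2

Patch 1 ∖ Patch 2 splits into 2 disjoint pieces (area 3, area 1).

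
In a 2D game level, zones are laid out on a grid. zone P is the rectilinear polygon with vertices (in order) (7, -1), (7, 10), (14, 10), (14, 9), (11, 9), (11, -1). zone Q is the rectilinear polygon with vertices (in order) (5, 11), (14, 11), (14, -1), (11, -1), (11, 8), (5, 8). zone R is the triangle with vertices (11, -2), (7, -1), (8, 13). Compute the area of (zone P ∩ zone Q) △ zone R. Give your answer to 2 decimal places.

35.16

|zone P ∩ zone Q| = 11.
|(zone P ∩ zone Q) ∩ zone R| = 2.1714.
|(zone P ∩ zone Q) △ zone R| = 11 + 28.5 − 4.3429 = 35.16.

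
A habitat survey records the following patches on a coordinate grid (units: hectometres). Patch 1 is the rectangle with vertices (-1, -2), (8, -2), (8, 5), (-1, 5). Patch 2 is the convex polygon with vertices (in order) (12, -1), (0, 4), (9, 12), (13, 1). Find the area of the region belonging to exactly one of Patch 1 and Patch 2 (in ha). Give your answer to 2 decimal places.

101.46

|Patch 1| = 63, |Patch 2| = 80, |Patch 1∩Patch 2| = 20.7708.
|Patch 1 △ Patch 2| = |Patch 1| + |Patch 2| − 2·|Patch 1∩Patch 2| = 63 + 80 − 41.5417 = 101.46.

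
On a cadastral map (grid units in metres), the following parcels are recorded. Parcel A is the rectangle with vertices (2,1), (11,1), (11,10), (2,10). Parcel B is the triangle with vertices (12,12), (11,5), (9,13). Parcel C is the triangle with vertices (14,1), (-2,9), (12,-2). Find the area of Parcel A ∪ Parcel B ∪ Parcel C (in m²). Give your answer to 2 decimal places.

102.14

By inclusion–exclusion:
Individual areas: |Parcel A| = 81, |Parcel B| = 11, |Parcel C| = 32.
|Parcel A∩Parcel B| = 3.125.
|Parcel A∩Parcel C| = 18.737.
|Parcel B∩Parcel C| = 0.
|Parcel A∩Parcel B∩Parcel C| = 0.
|Parcel A ∪ Parcel B ∪ Parcel C| = 124 − 21.862 + 0 = 102.14.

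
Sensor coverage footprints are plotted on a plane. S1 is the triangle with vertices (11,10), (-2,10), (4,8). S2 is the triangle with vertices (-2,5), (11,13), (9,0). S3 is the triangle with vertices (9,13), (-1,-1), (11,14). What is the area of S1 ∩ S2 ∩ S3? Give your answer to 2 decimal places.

The intersection is the polygon with vertices (5.795,8.513), (6.857,10), (7.8,10), (6.852,8.815).
By the shoelace formula its area is 1.18.

1.18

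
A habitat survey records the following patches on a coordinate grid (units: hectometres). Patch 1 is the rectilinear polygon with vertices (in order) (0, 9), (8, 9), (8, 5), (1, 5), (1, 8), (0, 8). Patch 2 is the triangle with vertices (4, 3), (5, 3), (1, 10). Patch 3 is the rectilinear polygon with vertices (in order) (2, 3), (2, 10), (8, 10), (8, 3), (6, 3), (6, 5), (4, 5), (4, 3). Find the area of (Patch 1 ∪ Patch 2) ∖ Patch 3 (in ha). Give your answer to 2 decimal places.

5.95

|Patch 1 ∪ Patch 2| = 30.7857.
|(Patch 1 ∪ Patch 2) ∩ Patch 3| = 24.8393.
|(Patch 1 ∪ Patch 2) ∖ Patch 3| = 30.7857 − 24.8393 = 5.95.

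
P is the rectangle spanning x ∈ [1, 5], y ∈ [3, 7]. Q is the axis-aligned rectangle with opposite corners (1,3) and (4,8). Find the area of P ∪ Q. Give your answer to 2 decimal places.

By inclusion–exclusion:
Individual areas: |P| = 16, |Q| = 15.
|P∩Q|: x∈[1,4], y∈[3,7] → 3·4 = 12.
|P ∪ Q| = 31 − 12 = 19.00.

19.00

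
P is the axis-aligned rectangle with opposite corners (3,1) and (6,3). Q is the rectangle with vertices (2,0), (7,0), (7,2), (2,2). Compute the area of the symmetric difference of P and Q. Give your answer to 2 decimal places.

|P∩Q|: x∈[3,6], y∈[1,2] → 3·1 = 3.
|P △ Q| = |P| + |Q| − 2·|P∩Q| = 6 + 10 − 6 = 10.00.

10.00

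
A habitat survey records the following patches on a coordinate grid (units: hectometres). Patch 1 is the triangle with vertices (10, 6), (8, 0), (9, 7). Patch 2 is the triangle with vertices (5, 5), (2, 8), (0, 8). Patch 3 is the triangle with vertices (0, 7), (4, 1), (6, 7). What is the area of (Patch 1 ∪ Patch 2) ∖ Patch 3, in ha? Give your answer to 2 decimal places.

|Patch 1 ∪ Patch 2| = 7.
|(Patch 1 ∪ Patch 2) ∩ Patch 3| = 1.3333.
|(Patch 1 ∪ Patch 2) ∖ Patch 3| = 7 − 1.3333 = 5.67.

5.67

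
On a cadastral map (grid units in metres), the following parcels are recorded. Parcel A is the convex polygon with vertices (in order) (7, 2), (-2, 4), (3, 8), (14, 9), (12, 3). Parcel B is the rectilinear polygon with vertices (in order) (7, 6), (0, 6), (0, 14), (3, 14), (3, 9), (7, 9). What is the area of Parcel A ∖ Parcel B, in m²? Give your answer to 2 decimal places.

60.77

|Parcel A| = 72, |Parcel A∩Parcel B| = 11.2273.
|Parcel A ∖ Parcel B| = |Parcel A| − |Parcel A∩Parcel B| = 72 − 11.2273 = 60.77.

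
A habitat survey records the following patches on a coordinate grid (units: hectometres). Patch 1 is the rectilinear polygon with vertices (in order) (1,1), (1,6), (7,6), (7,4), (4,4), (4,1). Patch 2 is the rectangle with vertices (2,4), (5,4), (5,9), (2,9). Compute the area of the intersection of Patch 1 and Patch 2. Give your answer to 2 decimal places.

The intersection is the polygon with vertices (5,6), (5,4), (4,4), (2,4), (2,6).
By the shoelace formula its area is 6.00.

6.00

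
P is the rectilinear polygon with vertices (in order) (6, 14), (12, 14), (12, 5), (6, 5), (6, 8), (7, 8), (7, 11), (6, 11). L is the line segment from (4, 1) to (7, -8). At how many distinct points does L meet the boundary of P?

The segment lies entirely outside P and never meets its boundary.

0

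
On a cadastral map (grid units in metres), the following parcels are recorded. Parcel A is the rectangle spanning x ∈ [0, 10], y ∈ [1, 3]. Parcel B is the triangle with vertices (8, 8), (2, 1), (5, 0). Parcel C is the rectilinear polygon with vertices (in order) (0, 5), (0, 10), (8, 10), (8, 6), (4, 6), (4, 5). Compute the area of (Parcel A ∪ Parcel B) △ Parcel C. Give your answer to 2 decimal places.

|Parcel A ∪ Parcel B| = 27.7143.
|(Parcel A ∪ Parcel B) ∩ Parcel C| = 0.9643.
|(Parcel A ∪ Parcel B) △ Parcel C| = 27.7143 + 36 − 1.9286 = 61.79.

61.79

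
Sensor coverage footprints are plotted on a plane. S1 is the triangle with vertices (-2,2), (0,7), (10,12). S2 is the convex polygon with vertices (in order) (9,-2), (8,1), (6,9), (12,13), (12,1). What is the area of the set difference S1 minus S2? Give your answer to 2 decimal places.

19.68

|S1| = 20, |S1∩S2| = 0.3218.
|S1 ∖ S2| = |S1| − |S1∩S2| = 20 − 0.3218 = 19.68.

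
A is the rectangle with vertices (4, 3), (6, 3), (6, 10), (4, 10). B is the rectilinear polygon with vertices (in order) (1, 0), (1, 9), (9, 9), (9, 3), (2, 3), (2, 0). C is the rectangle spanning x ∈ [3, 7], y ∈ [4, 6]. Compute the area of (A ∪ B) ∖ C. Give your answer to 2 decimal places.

|A ∪ B| = 53.
|(A ∪ B) ∩ C| = 8.
|(A ∪ B) ∖ C| = 53 − 8 = 45.00.

45.00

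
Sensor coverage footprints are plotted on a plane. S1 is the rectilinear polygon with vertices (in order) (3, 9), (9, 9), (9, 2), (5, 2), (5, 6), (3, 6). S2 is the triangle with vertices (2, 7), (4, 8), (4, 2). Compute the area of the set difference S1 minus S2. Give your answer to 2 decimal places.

32.25

|S1| = 34, |S1∩S2| = 1.75.
|S1 ∖ S2| = |S1| − |S1∩S2| = 34 − 1.75 = 32.25.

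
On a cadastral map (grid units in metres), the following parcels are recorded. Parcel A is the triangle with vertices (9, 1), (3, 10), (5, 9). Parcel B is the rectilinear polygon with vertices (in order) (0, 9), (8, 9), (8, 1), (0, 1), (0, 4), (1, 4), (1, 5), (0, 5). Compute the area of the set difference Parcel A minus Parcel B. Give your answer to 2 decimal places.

|Parcel A| = 6, |Parcel A∩Parcel B| = 5.0833.
|Parcel A ∖ Parcel B| = |Parcel A| − |Parcel A∩Parcel B| = 6 − 5.0833 = 0.92.

0.92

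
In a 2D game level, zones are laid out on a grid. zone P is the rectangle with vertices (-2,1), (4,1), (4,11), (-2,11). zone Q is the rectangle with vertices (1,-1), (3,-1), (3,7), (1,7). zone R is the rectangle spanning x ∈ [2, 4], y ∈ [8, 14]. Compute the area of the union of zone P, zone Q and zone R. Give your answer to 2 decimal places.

70.00

By inclusion–exclusion:
Individual areas: |zone P| = 60, |zone Q| = 16, |zone R| = 12.
|zone P∩zone Q|: x∈[1,3], y∈[1,7] → 2·6 = 12.
|zone P∩zone R|: x∈[2,4], y∈[8,11] → 2·3 = 6.
|zone Q∩zone R| = 0 (no overlap).
|zone P∩zone Q∩zone R| = 0.
|zone P ∪ zone Q ∪ zone R| = 88 − 18 + 0 = 70.00.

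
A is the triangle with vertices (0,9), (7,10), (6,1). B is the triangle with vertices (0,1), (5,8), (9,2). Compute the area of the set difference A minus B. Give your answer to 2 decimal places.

18.28

|A| = 31, |A∩B| = 12.7189.
|A ∖ B| = |A| − |A∩B| = 31 − 12.7189 = 18.28.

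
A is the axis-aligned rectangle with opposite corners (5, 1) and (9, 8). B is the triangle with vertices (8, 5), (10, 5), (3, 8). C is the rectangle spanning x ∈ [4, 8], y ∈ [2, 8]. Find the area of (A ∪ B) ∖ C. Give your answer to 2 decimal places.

|A ∪ B| = 28.5571.
|(A ∪ B) ∩ C| = 18.2571.
|(A ∪ B) ∖ C| = 28.5571 − 18.2571 = 10.30.

10.30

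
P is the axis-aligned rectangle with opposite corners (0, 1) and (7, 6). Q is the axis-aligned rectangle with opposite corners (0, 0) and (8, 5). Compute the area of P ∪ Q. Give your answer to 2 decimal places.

47.00

By inclusion–exclusion:
Individual areas: |P| = 35, |Q| = 40.
|P∩Q|: x∈[0,7], y∈[1,5] → 7·4 = 28.
|P ∪ Q| = 75 − 28 = 47.00.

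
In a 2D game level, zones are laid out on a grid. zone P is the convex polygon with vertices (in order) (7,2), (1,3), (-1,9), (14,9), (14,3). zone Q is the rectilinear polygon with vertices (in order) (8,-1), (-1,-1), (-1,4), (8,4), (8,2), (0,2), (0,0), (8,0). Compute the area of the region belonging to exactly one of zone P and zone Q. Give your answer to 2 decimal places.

97.31

|zone P| = 90.5, |zone Q| = 29, |zone P∩zone Q| = 11.0952.
|zone P △ zone Q| = |zone P| + |zone Q| − 2·|zone P∩zone Q| = 90.5 + 29 − 22.1905 = 97.31.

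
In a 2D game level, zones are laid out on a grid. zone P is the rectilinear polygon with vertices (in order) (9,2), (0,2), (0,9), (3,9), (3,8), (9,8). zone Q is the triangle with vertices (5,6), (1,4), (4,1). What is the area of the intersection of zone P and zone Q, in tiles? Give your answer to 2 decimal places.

The intersection is the polygon with vertices (3,2), (1,4), (5,6), (4.2,2).
By the shoelace formula its area is 8.40.

8.40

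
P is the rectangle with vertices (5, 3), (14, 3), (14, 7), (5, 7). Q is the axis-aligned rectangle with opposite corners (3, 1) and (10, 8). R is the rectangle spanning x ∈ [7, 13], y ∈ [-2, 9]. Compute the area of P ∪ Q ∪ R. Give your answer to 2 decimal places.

98.00

By inclusion–exclusion:
Individual areas: |P| = 36, |Q| = 49, |R| = 66.
|P∩Q|: x∈[5,10], y∈[3,7] → 5·4 = 20.
|P∩R|: x∈[7,13], y∈[3,7] → 6·4 = 24.
|Q∩R|: x∈[7,10], y∈[1,8] → 3·7 = 21.
|P∩Q∩R| = 12.
|P ∪ Q ∪ R| = 151 − 65 + 12 = 98.00.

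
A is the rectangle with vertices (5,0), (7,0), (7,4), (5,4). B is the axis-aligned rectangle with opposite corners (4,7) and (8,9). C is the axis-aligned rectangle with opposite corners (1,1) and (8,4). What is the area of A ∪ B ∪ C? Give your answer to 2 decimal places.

By inclusion–exclusion:
Individual areas: |A| = 8, |B| = 8, |C| = 21.
|A∩B| = 0 (no overlap).
|A∩C|: x∈[5,7], y∈[1,4] → 2·3 = 6.
|B∩C| = 0 (no overlap).
|A∩B∩C| = 0.
|A ∪ B ∪ C| = 37 − 6 + 0 = 31.00.

31.00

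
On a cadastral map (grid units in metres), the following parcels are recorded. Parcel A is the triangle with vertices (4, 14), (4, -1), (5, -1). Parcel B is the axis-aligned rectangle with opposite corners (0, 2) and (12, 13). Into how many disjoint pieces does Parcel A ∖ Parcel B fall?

Parcel A ∖ Parcel B splits into 2 disjoint pieces (area 0.0333, area 2.7).

2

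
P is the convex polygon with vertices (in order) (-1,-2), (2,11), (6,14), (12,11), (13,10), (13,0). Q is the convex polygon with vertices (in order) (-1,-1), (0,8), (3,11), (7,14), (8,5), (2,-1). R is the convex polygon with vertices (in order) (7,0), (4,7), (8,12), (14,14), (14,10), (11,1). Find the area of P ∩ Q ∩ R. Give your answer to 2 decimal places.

The intersection is the polygon with vertices (8,5), (5.8,2.8), (4,7), (7.317,11.146).
By the shoelace formula its area is 18.21.

18.21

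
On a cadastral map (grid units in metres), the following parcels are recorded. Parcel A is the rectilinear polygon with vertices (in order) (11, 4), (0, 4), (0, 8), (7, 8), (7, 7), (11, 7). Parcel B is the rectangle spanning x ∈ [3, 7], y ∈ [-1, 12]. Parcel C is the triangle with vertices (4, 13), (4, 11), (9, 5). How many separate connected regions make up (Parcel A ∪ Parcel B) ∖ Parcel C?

2

(Parcel A ∪ Parcel B) ∖ Parcel C splits into 2 disjoint pieces (area 67.1833, area 4.5125).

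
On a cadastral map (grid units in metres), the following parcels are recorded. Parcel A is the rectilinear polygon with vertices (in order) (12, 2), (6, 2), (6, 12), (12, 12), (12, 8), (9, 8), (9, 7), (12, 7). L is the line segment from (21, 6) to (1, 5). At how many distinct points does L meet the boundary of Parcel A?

2

The segment meets the boundary at (6,5.25), (12,5.55).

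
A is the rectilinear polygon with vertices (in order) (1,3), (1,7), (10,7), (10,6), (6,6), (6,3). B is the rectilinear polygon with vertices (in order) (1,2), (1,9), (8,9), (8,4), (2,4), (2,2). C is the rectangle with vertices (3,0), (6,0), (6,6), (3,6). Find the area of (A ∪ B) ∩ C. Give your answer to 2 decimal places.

9.00

The region (A ∪ B) ∩ C is the polygon with vertices (6,3), (3,3), (3,6), (6,6), (6,4).
By the shoelace formula its area is 9.00.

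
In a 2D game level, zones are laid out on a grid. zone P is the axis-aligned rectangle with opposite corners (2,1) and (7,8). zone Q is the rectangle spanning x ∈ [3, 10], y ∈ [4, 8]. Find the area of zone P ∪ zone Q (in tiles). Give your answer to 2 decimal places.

47.00

By inclusion–exclusion:
Individual areas: |zone P| = 35, |zone Q| = 28.
|zone P∩zone Q|: x∈[3,7], y∈[4,8] → 4·4 = 16.
|zone P ∪ zone Q| = 63 − 16 = 47.00.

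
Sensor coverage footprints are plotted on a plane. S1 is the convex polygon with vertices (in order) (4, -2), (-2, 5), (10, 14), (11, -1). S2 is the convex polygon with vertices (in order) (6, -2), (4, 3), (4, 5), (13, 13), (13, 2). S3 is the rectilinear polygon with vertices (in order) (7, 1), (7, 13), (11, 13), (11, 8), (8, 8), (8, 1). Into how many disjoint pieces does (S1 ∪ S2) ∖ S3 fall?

(S1 ∪ S2) ∖ S3 splits into 2 disjoint pieces (area 123.24, area 0.7).

2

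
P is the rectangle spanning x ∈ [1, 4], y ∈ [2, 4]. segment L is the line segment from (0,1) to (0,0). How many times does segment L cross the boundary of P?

The segment lies entirely outside P and never meets its boundary.

0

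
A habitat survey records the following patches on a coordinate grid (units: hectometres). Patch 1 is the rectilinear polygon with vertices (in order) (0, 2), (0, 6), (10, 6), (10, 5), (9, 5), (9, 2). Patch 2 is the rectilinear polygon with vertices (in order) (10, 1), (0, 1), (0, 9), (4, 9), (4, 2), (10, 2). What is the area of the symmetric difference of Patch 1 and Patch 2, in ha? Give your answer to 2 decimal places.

43.00

|Patch 1| = 37, |Patch 2| = 38, |Patch 1∩Patch 2| = 16.
|Patch 1 △ Patch 2| = |Patch 1| + |Patch 2| − 2·|Patch 1∩Patch 2| = 37 + 38 − 32 = 43.00.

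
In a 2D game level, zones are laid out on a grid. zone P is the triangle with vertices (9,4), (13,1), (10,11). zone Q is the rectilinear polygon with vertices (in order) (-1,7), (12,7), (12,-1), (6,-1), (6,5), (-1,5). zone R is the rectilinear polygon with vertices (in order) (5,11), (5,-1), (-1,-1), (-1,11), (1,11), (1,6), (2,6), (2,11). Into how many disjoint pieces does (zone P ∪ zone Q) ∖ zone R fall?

(zone P ∪ zone Q) ∖ zone R splits into 2 disjoint pieces (area 54.8345, area 1).

2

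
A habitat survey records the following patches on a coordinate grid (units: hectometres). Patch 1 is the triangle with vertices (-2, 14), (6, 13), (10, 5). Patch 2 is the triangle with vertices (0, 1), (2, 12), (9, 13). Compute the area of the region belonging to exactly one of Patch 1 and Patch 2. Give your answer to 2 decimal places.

40.82

|Patch 1| = 30, |Patch 2| = 37.5, |Patch 1∩Patch 2| = 13.34.
|Patch 1 △ Patch 2| = |Patch 1| + |Patch 2| − 2·|Patch 1∩Patch 2| = 30 + 37.5 − 26.68 = 40.82.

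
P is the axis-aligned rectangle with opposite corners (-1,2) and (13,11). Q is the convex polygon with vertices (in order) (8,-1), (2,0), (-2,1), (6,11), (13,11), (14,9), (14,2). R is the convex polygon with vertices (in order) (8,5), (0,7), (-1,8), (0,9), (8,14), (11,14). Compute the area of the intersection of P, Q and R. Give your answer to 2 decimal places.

The intersection is the polygon with vertices (6,11), (10,11), (8,5), (2.333,6.417).
By the shoelace formula its area is 27.58.

27.58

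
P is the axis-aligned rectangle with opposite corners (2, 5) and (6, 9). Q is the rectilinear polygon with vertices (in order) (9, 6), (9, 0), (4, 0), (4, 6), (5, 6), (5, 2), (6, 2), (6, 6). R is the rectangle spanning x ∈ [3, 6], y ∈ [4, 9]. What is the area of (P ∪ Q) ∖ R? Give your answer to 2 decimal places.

28.00

|P ∪ Q| = 41.
|(P ∪ Q) ∩ R| = 13.
|(P ∪ Q) ∖ R| = 41 − 13 = 28.00.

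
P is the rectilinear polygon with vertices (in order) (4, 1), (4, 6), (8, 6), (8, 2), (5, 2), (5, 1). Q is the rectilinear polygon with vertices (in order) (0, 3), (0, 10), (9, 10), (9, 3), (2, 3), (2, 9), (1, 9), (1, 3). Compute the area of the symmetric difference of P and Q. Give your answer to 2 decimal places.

50.00

|P| = 17, |Q| = 57, |P∩Q| = 12.
|P △ Q| = |P| + |Q| − 2·|P∩Q| = 17 + 57 − 24 = 50.00.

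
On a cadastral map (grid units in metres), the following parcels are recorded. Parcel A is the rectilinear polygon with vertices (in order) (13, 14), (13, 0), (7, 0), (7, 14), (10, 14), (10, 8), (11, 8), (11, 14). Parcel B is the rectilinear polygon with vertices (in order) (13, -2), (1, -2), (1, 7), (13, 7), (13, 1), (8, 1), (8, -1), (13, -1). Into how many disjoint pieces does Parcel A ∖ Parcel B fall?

Parcel A ∖ Parcel B splits into 2 disjoint pieces (area 36, area 5).

2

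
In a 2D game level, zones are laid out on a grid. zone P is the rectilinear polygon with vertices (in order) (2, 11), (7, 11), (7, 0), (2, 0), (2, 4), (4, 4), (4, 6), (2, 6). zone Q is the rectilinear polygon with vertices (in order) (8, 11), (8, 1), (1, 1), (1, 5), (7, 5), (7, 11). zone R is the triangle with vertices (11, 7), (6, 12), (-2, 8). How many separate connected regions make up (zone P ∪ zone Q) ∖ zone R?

(zone P ∪ zone Q) ∖ zone R splits into 3 disjoint pieces (area 0.5, area 45.7692, area 1).

3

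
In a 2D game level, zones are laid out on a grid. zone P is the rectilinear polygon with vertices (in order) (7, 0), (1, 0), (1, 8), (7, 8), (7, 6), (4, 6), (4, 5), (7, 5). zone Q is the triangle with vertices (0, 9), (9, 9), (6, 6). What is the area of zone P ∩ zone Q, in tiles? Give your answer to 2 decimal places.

The intersection is the polygon with vertices (7,8), (7,7), (6,6), (2,8).
By the shoelace formula its area is 5.50.

5.50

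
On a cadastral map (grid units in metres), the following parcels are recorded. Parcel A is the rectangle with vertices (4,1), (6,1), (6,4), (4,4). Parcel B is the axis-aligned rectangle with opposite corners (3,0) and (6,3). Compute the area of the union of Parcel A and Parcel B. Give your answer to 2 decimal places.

11.00

By inclusion–exclusion:
Individual areas: |Parcel A| = 6, |Parcel B| = 9.
|Parcel A∩Parcel B|: x∈[4,6], y∈[1,3] → 2·2 = 4.
|Parcel A ∪ Parcel B| = 15 − 4 = 11.00.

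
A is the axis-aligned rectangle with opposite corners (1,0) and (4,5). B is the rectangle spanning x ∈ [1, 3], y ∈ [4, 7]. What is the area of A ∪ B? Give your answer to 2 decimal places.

19.00

By inclusion–exclusion:
Individual areas: |A| = 15, |B| = 6.
|A∩B|: x∈[1,3], y∈[4,5] → 2·1 = 2.
|A ∪ B| = 21 − 2 = 19.00.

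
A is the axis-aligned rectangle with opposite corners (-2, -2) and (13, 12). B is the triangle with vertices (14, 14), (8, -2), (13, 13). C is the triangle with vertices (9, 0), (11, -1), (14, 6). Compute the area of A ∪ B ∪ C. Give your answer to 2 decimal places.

211.57

By inclusion–exclusion:
Individual areas: |A| = 210, |B| = 5, |C| = 8.5.
|A∩B| = 4.
|A∩C| = 7.9333.
|B∩C| = 0.
|A∩B∩C| = 0.
|A ∪ B ∪ C| = 223.5 − 11.9333 + 0 = 211.57.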